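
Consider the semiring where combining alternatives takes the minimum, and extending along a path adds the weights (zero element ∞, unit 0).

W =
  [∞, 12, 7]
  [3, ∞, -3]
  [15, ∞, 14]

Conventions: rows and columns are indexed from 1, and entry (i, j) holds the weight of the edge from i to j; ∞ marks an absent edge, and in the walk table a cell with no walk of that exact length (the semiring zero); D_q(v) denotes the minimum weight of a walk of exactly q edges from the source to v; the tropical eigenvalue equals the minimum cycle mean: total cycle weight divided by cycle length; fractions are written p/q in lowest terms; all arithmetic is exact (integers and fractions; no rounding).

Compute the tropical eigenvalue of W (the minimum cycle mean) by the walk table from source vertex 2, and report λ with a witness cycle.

q=0: [∞, 0, ∞]
q=1: [3, ∞, -3]
q=2: [12, 15, 10]
q=3: [18, 24, 12]
Optimal cycle mean attained by: cycle 1->2->1, total 12 + 3, length 2.
Answer: λ = 15/2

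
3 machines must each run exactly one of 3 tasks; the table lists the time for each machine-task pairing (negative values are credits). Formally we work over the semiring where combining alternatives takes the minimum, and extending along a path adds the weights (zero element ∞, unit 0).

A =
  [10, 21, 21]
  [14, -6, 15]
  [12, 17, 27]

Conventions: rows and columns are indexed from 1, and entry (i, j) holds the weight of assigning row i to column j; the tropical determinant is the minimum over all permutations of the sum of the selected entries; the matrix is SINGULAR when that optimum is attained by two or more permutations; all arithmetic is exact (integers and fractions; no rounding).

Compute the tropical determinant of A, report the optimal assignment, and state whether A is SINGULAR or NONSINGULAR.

σ = (1, 2, 3): 10 + (-6) + 27 = 31
σ = (1, 3, 2): 10 + 15 + 17 = 42
σ = (2, 1, 3): 21 + 14 + 27 = 62
σ = (2, 3, 1): 21 + 15 + 12 = 48
σ = (3, 1, 2): 21 + 14 + 17 = 52
σ = (3, 2, 1): 21 + (-6) + 12 = 27
Optimal value attained by: σ = (3, 2, 1).
Answer: det⊕(A) = 27; verdict: NONSINGULAR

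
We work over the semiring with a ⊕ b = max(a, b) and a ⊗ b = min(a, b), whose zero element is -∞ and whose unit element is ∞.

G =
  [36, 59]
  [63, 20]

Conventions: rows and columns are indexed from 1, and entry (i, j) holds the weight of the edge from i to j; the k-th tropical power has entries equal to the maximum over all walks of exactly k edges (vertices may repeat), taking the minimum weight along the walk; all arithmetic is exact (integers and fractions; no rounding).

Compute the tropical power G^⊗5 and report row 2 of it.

G^⊗2:
  [59, 36]
  [36, 59]
G^⊗3:
  [36, 59]
  [59, 36]
G^⊗4:
  [59, 36]
  [36, 59]
G^⊗5:
  [36, 59]
  [59, 36]
Answer: row 2 of G^⊗5 = [59, 36]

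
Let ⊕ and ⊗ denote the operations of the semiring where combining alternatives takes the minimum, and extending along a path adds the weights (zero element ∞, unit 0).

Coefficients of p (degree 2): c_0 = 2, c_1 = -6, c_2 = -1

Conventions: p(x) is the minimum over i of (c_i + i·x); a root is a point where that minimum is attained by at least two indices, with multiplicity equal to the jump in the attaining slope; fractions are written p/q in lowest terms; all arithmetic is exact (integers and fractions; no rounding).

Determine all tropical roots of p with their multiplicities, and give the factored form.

hull edge (i=0, c=2) to (i=1, c=-6): slope -8, span 1
hull edge (i=1, c=-6) to (i=2, c=-1): slope 5, span 1
Factored form: p(x) = -1 ⊗ (x ⊕ (-5)) ⊗ (x ⊕ 8)
Answer: roots = -5 (mult 1), 8 (mult 1)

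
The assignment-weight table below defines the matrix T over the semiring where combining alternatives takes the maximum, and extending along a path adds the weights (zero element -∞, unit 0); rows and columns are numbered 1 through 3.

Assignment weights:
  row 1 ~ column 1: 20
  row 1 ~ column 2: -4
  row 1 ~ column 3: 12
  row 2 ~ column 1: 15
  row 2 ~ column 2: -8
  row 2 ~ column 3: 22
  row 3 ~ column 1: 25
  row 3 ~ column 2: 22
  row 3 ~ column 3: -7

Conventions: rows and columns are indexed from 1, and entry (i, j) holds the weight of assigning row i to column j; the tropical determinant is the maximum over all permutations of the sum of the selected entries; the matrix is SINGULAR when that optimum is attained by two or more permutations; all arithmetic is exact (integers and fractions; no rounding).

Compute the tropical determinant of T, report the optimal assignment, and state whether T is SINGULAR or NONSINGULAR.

σ = (1, 2, 3): 20 + (-8) + (-7) = 5
σ = (1, 3, 2): 20 + 22 + 22 = 64
σ = (2, 1, 3): (-4) + 15 + (-7) = 4
σ = (2, 3, 1): (-4) + 22 + 25 = 43
σ = (3, 1, 2): 12 + 15 + 22 = 49
σ = (3, 2, 1): 12 + (-8) + 25 = 29
Optimal value attained by: σ = (1, 3, 2).
Answer: det⊕(T) = 64; verdict: NONSINGULAR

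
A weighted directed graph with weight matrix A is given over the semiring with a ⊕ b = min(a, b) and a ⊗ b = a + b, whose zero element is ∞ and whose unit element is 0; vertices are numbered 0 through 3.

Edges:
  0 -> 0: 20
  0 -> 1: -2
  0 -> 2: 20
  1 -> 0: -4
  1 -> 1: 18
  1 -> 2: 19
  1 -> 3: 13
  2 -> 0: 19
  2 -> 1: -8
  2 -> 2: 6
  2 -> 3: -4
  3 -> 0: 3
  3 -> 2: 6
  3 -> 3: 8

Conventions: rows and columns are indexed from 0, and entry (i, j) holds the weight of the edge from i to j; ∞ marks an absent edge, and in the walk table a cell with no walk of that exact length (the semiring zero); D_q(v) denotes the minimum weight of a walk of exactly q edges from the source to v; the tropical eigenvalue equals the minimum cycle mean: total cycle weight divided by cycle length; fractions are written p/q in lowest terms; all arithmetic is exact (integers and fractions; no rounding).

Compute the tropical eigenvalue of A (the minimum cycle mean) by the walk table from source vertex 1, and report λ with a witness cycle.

q=0: [∞, 0, ∞, ∞]
q=1: [-4, 18, 19, 13]
q=2: [14, -6, 16, 15]
q=3: [-10, 8, 13, 7]
q=4: [4, -12, 10, 9]
Optimal cycle mean attained by: cycle 0->1->0, total (-2) + (-4), length 2.
Answer: λ = -3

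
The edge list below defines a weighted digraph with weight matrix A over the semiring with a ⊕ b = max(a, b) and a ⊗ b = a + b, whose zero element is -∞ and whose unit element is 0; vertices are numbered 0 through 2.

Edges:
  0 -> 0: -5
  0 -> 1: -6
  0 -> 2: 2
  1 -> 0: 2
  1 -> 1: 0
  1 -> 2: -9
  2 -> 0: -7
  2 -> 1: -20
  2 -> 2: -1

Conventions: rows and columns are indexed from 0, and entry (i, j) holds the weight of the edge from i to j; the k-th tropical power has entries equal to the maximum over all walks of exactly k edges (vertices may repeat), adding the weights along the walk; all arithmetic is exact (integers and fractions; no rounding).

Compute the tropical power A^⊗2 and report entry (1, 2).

A^⊗2:
  [-4, -6, 1]
  [2, 0, 4]
  [-8, -13, -2]
Key observation: the optimum is the walk 1->0->2, with weight 2 + 2 = 4.
Optimal value attained by: walk 1->0->2.
Answer: (A^⊗2)[1][2] = 4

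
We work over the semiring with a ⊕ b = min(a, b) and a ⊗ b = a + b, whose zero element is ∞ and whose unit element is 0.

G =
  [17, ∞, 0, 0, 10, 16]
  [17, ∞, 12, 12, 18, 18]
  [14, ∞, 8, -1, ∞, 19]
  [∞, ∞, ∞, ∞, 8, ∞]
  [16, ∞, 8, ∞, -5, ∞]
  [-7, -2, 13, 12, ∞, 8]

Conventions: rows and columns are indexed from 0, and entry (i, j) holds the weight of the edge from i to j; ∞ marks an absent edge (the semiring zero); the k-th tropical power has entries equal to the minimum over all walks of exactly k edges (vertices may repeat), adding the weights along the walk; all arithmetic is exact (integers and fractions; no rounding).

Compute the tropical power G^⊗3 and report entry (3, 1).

G^⊗2:
  [9, 14, 8, -1, 5, 19]
  [11, 16, 17, 11, 13, 26]
  [12, 17, 14, 7, 7, 27]
  [24, ∞, 16, ∞, 3, ∞]
  [11, ∞, 3, 7, -10, 27]
  [1, 6, -7, -7, 3, 9]
G^⊗3:
  [12, 17, 9, 7, 0, 25]
  [19, 24, 11, 11, 8, 27]
  [20, 25, 12, 12, 2, 28]
  [19, ∞, 11, 15, -2, 35]
  [6, 25, -2, 2, -15, 22]
  [2, 7, 1, -8, -2, 12]
Key observation: no walk of exactly 3 edges connects these vertices, so the entry is the semiring zero.
Answer: (G^⊗3)[3][1] = ∞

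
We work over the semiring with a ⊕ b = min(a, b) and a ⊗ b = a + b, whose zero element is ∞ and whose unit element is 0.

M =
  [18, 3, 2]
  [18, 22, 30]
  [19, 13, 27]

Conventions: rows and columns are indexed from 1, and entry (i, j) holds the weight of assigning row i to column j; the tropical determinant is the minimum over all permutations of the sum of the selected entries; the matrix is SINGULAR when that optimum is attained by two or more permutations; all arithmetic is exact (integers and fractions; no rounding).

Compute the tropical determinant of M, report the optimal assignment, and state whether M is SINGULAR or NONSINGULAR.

σ = (1, 2, 3): 18 + 22 + 27 = 67
σ = (1, 3, 2): 18 + 30 + 13 = 61
σ = (2, 1, 3): 3 + 18 + 27 = 48
σ = (2, 3, 1): 3 + 30 + 19 = 52
σ = (3, 1, 2): 2 + 18 + 13 = 33
σ = (3, 2, 1): 2 + 22 + 19 = 43
Optimal value attained by: σ = (3, 1, 2).
Answer: det⊕(M) = 33; verdict: NONSINGULAR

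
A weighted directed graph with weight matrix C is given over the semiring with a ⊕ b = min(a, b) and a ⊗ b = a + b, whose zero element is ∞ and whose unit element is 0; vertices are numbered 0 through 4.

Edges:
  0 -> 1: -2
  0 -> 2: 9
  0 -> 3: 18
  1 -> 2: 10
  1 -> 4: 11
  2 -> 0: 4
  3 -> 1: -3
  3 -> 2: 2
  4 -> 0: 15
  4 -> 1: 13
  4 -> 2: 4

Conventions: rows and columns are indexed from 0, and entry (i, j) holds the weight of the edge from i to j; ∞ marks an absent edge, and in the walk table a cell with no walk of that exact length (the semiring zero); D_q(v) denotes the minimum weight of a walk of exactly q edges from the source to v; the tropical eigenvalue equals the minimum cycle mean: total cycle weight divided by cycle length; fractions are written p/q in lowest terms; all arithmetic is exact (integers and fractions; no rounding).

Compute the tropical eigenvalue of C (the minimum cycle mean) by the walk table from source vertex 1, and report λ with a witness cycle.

q=0: [∞, 0, ∞, ∞, ∞]
q=1: [∞, ∞, 10, ∞, 11]
q=2: [14, 24, 15, ∞, ∞]
q=3: [19, 12, 23, 32, 35]
q=4: [27, 17, 22, 37, 23]
q=5: [26, 25, 27, 45, 28]
Optimal cycle mean attained by: cycle 0->1->2->0, total (-2) + 10 + 4, length 3.
Answer: λ = 4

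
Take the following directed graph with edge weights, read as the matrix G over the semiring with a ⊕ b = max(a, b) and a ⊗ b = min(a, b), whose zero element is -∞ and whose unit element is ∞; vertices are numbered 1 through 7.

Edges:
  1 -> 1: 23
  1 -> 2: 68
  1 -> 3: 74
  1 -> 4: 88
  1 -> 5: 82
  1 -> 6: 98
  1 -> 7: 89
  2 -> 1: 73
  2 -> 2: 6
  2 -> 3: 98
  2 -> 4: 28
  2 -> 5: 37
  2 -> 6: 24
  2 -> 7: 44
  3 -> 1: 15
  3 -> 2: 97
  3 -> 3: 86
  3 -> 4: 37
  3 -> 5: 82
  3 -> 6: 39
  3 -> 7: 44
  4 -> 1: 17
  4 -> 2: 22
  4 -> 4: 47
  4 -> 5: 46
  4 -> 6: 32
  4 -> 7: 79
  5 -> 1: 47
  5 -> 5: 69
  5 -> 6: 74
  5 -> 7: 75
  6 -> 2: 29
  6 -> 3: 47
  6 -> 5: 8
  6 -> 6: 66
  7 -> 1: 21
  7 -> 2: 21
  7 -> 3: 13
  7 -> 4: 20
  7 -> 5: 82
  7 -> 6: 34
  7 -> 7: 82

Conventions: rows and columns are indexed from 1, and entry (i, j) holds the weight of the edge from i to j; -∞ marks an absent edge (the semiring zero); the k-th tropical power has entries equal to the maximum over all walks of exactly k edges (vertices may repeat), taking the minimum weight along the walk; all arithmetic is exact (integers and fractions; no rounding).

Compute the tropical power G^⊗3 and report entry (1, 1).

G^⊗2:
  [68, 74, 74, 47, 82, 74, 82]
  [37, 97, 86, 73, 82, 73, 73]
  [73, 86, 97, 37, 82, 74, 75]
  [46, 29, 32, 47, 79, 46, 79]
  [47, 47, 47, 47, 75, 69, 75]
  [29, 47, 47, 37, 47, 66, 44]
  [47, 29, 34, 21, 82, 74, 82]
G^⊗3:
  [73, 74, 74, 68, 82, 74, 82]
  [73, 86, 97, 47, 82, 74, 75]
  [73, 97, 86, 73, 82, 74, 75]
  [47, 46, 46, 47, 79, 74, 79]
  [47, 47, 47, 47, 75, 74, 75]
  [47, 47, 47, 37, 47, 66, 47]
  [47, 47, 47, 47, 82, 74, 82]
Key observation: the optimum is the walk 1->3->2->1, with weight 74 min 97 min 73 = 73.
Optimal value attained by: walk 1->3->2->1.
Answer: (G^⊗3)[1][1] = 73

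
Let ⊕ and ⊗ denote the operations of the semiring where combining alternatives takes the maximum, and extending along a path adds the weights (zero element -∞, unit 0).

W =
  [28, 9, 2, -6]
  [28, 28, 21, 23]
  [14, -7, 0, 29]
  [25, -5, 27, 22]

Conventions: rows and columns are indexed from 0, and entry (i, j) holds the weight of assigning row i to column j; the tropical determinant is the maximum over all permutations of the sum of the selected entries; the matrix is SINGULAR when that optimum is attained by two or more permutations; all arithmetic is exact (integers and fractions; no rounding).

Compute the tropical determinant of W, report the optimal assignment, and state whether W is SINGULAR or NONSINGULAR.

σ = (0, 1, 2, 3): 28 + 28 + 0 + 22 = 78
σ = (0, 1, 3, 2): 28 + 28 + 29 + 27 = 112
σ = (0, 2, 1, 3): 28 + 21 + (-7) + 22 = 64
σ = (0, 2, 3, 1): 28 + 21 + 29 + (-5) = 73
σ = (0, 3, 1, 2): 28 + 23 + (-7) + 27 = 71
σ = (0, 3, 2, 1): 28 + 23 + 0 + (-5) = 46
σ = (1, 0, 2, 3): 9 + 28 + 0 + 22 = 59
σ = (1, 0, 3, 2): 9 + 28 + 29 + 27 = 93
σ = (1, 2, 0, 3): 9 + 21 + 14 + 22 = 66
σ = (1, 2, 3, 0): 9 + 21 + 29 + 25 = 84
σ = (1, 3, 0, 2): 9 + 23 + 14 + 27 = 73
σ = (1, 3, 2, 0): 9 + 23 + 0 + 25 = 57
σ = (2, 0, 1, 3): 2 + 28 + (-7) + 22 = 45
σ = (2, 0, 3, 1): 2 + 28 + 29 + (-5) = 54
σ = (2, 1, 0, 3): 2 + 28 + 14 + 22 = 66
σ = (2, 1, 3, 0): 2 + 28 + 29 + 25 = 84
σ = (2, 3, 0, 1): 2 + 23 + 14 + (-5) = 34
σ = (2, 3, 1, 0): 2 + 23 + (-7) + 25 = 43
σ = (3, 0, 1, 2): (-6) + 28 + (-7) + 27 = 42
σ = (3, 0, 2, 1): (-6) + 28 + 0 + (-5) = 17
σ = (3, 1, 0, 2): (-6) + 28 + 14 + 27 = 63
σ = (3, 1, 2, 0): (-6) + 28 + 0 + 25 = 47
σ = (3, 2, 0, 1): (-6) + 21 + 14 + (-5) = 24
σ = (3, 2, 1, 0): (-6) + 21 + (-7) + 25 = 33
Optimal value attained by: σ = (0, 1, 3, 2).
Answer: det⊕(W) = 112; verdict: NONSINGULAR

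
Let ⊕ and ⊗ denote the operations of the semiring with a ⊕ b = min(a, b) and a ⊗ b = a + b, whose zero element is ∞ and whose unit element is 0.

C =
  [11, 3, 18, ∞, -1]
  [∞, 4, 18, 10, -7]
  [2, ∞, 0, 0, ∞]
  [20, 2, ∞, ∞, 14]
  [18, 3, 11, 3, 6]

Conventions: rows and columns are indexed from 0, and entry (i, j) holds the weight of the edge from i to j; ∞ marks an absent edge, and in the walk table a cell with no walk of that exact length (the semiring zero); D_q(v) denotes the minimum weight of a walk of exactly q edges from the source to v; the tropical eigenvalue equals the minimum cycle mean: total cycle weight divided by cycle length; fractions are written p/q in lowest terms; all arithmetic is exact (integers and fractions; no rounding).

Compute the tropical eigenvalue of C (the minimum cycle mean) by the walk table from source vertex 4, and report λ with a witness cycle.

q=0: [∞, ∞, ∞, ∞, 0]
q=1: [18, 3, 11, 3, 6]
q=2: [13, 5, 11, 9, -4]
q=3: [13, -1, 7, -1, -2]
q=4: [9, 1, 7, 1, -8]
q=5: [9, -5, 3, -5, -6]
Optimal cycle mean attained by: cycle 1->4->1, total (-7) + 3, length 2.
Answer: λ = -2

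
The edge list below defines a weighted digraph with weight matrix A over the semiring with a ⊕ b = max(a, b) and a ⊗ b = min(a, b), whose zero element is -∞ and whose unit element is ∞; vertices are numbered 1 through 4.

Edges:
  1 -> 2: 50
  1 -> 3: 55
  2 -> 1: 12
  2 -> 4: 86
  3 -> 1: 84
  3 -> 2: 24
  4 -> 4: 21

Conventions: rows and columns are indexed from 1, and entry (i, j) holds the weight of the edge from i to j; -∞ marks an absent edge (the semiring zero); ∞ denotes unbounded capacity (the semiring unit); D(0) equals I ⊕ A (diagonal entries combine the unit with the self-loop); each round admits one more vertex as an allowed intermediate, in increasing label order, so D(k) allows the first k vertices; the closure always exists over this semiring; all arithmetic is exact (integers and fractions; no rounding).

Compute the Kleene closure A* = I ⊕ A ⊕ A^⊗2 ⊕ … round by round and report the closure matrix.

D(0):
  [∞, 50, 55, -∞]
  [12, ∞, -∞, 86]
  [84, 24, ∞, -∞]
  [-∞, -∞, -∞, ∞]
D(1):
  [∞, 50, 55, -∞]
  [12, ∞, 12, 86]
  [84, 50, ∞, -∞]
  [-∞, -∞, -∞, ∞]
D(2):
  [∞, 50, 55, 50]
  [12, ∞, 12, 86]
  [84, 50, ∞, 50]
  [-∞, -∞, -∞, ∞]
D(3):
  [∞, 50, 55, 50]
  [12, ∞, 12, 86]
  [84, 50, ∞, 50]
  [-∞, -∞, -∞, ∞]
D(4):
  [∞, 50, 55, 50]
  [12, ∞, 12, 86]
  [84, 50, ∞, 50]
  [-∞, -∞, -∞, ∞]
Answer: A* = [[∞, 50, 55, 50], [12, ∞, 12, 86], [84, 50, ∞, 50], [-∞, -∞, -∞, ∞]]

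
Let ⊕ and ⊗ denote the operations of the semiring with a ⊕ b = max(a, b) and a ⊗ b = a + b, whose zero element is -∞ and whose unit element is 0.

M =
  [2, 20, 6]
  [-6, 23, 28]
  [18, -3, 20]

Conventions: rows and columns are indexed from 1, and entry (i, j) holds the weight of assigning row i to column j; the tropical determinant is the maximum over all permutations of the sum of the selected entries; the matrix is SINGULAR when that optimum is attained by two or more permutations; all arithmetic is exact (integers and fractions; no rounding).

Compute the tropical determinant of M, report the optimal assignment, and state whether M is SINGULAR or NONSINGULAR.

σ = (1, 2, 3): 2 + 23 + 20 = 45
σ = (1, 3, 2): 2 + 28 + (-3) = 27
σ = (2, 1, 3): 20 + (-6) + 20 = 34
σ = (2, 3, 1): 20 + 28 + 18 = 66
σ = (3, 1, 2): 6 + (-6) + (-3) = -3
σ = (3, 2, 1): 6 + 23 + 18 = 47
Optimal value attained by: σ = (2, 3, 1).
Answer: det⊕(M) = 66; verdict: NONSINGULAR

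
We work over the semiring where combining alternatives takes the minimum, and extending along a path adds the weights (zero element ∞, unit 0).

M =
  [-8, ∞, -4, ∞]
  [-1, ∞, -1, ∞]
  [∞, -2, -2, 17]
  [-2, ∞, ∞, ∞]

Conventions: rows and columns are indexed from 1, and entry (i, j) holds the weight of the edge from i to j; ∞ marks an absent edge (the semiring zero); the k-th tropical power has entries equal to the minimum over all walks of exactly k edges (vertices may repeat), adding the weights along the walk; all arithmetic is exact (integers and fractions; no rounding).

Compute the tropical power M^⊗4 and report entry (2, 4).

M^⊗2:
  [-16, -6, -12, 13]
  [-9, -3, -5, 16]
  [-3, -4, -4, 15]
  [-10, ∞, -6, ∞]
M^⊗3:
  [-24, -14, -20, 5]
  [-17, -7, -13, 12]
  [-11, -6, -7, 13]
  [-18, -8, -14, 11]
M^⊗4:
  [-32, -22, -28, -3]
  [-25, -15, -21, 4]
  [-19, -9, -15, 10]
  [-26, -16, -22, 3]
Key observation: the optimum is the walk 2->1->1->3->4, with weight (-1) + (-8) + (-4) + 17 = 4.
Optimal value attained by: walk 2->1->1->3->4.
Answer: (M^⊗4)[2][4] = 4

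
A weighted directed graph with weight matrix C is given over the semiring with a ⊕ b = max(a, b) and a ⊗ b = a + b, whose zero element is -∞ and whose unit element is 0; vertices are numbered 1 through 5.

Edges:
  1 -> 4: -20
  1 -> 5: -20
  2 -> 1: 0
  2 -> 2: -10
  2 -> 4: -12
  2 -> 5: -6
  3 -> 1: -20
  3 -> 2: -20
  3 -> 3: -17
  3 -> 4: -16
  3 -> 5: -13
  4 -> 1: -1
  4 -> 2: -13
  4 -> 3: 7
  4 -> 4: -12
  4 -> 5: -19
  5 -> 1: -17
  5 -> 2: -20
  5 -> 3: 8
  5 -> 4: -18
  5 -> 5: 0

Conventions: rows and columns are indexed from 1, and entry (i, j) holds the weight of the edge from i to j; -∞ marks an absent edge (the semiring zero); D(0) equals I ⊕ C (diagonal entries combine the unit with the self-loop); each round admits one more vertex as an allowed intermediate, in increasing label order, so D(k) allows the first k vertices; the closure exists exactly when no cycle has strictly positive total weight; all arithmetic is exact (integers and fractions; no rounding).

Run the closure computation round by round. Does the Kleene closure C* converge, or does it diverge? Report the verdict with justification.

D(0):
  [0, -∞, -∞, -20, -20]
  [0, 0, -∞, -12, -6]
  [-20, -20, 0, -16, -13]
  [-1, -13, 7, 0, -19]
  [-17, -20, 8, -18, 0]
D(1):
  [0, -∞, -∞, -20, -20]
  [0, 0, -∞, -12, -6]
  [-20, -20, 0, -16, -13]
  [-1, -13, 7, 0, -19]
  [-17, -20, 8, -18, 0]
D(2):
  [0, -∞, -∞, -20, -20]
  [0, 0, -∞, -12, -6]
  [-20, -20, 0, -16, -13]
  [-1, -13, 7, 0, -19]
  [-17, -20, 8, -18, 0]
D(3):
  [0, -∞, -∞, -20, -20]
  [0, 0, -∞, -12, -6]
  [-20, -20, 0, -16, -13]
  [-1, -13, 7, 0, -6]
  [-12, -12, 8, -8, 0]
D(4):
  [0, -33, -13, -20, -20]
  [0, 0, -5, -12, -6]
  [-17, -20, 0, -16, -13]
  [-1, -13, 7, 0, -6]
  [-9, -12, 8, -8, 0]
D(5):
  [0, -32, -12, -20, -20]
  [0, 0, 2, -12, -6]
  [-17, -20, 0, -16, -13]
  [-1, -13, 7, 0, -6]
  [-9, -12, 8, -8, 0]
Key observation: every diagonal entry stays at the unit through all rounds, so no improving cycle exists.
Answer: CONVERGES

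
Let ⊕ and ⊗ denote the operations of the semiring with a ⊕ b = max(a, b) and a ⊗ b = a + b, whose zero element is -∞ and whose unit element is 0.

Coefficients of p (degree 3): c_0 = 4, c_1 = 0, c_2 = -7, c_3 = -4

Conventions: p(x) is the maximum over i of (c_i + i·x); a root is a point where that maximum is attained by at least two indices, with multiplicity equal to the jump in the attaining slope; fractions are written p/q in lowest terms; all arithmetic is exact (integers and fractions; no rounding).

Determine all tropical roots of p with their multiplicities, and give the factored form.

hull edge (i=0, c=4) to (i=3, c=-4): slope -8/3, span 3
Factored form: p(x) = -4 ⊗ (x ⊕ 8/3) ⊗ (x ⊕ 8/3) ⊗ (x ⊕ 8/3)
Answer: roots = 8/3 (mult 3)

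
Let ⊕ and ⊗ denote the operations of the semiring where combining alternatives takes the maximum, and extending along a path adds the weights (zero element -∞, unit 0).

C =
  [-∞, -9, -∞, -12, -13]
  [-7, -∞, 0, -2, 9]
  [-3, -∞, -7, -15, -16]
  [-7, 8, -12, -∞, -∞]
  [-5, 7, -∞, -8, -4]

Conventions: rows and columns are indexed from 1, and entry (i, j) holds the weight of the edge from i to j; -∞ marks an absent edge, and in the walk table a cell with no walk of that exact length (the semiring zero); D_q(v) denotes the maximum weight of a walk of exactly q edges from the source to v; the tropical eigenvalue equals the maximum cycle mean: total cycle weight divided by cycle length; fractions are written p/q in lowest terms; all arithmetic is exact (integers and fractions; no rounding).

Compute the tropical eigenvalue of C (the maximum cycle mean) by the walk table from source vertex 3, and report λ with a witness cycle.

q=0: [-∞, -∞, 0, -∞, -∞]
q=1: [-3, -∞, -7, -15, -16]
q=2: [-10, -7, -14, -15, -16]
q=3: [-14, -7, -7, -9, 2]
q=4: [-3, 9, -7, -6, 2]
q=5: [2, 9, 9, 7, 18]
Optimal cycle mean attained by: cycle 2->5->2, total 9 + 7, length 2.
Answer: λ = 8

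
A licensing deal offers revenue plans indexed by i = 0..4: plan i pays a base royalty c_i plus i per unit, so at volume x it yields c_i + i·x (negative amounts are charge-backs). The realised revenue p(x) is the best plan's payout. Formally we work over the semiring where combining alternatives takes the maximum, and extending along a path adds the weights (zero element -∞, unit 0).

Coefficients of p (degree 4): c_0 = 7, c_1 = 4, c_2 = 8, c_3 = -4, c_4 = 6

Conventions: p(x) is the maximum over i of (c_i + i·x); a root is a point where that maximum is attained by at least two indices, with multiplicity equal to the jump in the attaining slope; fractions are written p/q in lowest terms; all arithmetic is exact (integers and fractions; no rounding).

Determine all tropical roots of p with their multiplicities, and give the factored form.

hull edge (i=0, c=7) to (i=2, c=8): slope 1/2, span 2
hull edge (i=2, c=8) to (i=4, c=6): slope -1, span 2
Factored form: p(x) = 6 ⊗ (x ⊕ (-1/2)) ⊗ (x ⊕ (-1/2)) ⊗ (x ⊕ 1) ⊗ (x ⊕ 1)
Answer: roots = -1/2 (mult 2), 1 (mult 2)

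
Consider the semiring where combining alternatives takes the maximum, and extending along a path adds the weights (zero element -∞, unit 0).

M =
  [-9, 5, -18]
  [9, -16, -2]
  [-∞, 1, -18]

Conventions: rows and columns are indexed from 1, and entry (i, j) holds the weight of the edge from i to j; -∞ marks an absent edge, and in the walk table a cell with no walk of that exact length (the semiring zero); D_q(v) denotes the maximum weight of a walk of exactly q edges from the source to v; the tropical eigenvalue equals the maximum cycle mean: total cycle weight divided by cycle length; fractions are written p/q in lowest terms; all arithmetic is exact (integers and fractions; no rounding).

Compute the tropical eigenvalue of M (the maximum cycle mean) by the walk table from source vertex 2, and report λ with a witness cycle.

q=0: [-∞, 0, -∞]
q=1: [9, -16, -2]
q=2: [0, 14, -9]
q=3: [23, 5, 12]
Optimal cycle mean attained by: cycle 1->2->1, total 5 + 9, length 2.
Answer: λ = 7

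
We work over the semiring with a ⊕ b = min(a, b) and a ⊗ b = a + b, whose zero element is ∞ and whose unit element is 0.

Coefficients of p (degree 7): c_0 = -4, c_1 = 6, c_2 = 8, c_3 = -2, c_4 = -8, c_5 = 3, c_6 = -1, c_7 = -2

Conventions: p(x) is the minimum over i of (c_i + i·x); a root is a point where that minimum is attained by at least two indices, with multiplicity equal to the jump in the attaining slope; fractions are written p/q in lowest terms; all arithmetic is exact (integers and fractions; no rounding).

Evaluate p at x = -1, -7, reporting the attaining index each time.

p(-1) = min(-4+0·(-1)=-4, 6+1·(-1)=5, 8+2·(-1)=6, -2+3·(-1)=-5, -8+4·(-1)=-12, 3+5·(-1)=-2, -1+6·(-1)=-7, -2+7·(-1)=-9) = -12 (attained by i=4)
p(-7) = min(-4+0·(-7)=-4, 6+1·(-7)=-1, 8+2·(-7)=-6, -2+3·(-7)=-23, -8+4·(-7)=-36, 3+5·(-7)=-32, -1+6·(-7)=-43, -2+7·(-7)=-51) = -51 (attained by i=7)
Answer: p(-1) = -12; p(-7) = -51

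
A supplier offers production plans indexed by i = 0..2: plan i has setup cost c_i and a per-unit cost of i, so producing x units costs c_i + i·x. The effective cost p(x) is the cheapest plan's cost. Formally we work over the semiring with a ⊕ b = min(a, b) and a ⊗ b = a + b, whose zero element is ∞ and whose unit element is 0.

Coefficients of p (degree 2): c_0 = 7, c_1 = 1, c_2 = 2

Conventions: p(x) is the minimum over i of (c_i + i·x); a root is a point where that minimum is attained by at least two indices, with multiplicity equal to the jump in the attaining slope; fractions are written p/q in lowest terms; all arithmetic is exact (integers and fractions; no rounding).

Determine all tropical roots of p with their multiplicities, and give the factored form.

hull edge (i=0, c=7) to (i=1, c=1): slope -6, span 1
hull edge (i=1, c=1) to (i=2, c=2): slope 1, span 1
Factored form: p(x) = 2 ⊗ (x ⊕ (-1)) ⊗ (x ⊕ 6)
Answer: roots = -1 (mult 1), 6 (mult 1)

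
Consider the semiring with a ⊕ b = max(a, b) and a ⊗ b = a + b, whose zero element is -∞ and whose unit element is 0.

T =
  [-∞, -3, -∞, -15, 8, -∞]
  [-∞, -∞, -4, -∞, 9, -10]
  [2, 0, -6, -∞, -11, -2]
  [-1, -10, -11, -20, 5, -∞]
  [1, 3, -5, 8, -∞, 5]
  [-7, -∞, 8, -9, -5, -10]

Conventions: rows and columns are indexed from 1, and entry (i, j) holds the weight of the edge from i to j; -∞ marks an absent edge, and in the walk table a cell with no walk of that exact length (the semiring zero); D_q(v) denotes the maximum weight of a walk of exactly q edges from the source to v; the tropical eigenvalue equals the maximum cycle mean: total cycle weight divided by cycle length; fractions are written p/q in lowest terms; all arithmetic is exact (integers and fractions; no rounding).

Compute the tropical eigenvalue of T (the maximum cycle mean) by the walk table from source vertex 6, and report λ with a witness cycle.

q=0: [-∞, -∞, -∞, -∞, -∞, 0]
q=1: [-7, -∞, 8, -9, -5, -10]
q=2: [10, 8, 2, 3, 1, 6]
q=3: [4, 7, 14, 9, 18, 6]
q=4: [19, 21, 14, 26, 16, 23]
q=5: [25, 19, 31, 24, 31, 21]
q=6: [33, 34, 29, 39, 33, 36]
Optimal cycle mean attained by: cycle 4->5->4, total 5 + 8, length 2.
Answer: λ = 13/2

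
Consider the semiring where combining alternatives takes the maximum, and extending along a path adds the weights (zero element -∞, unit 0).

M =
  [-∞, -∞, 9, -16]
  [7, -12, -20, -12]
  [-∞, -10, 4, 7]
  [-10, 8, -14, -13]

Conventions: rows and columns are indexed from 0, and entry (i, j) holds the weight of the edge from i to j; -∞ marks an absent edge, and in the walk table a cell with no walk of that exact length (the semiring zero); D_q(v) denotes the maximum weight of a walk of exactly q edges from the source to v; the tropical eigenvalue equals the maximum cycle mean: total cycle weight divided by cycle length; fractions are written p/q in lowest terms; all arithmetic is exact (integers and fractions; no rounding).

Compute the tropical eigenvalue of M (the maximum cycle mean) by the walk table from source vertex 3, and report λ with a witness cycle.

q=0: [-∞, -∞, -∞, 0]
q=1: [-10, 8, -14, -13]
q=2: [15, -4, -1, -4]
q=3: [3, 4, 24, 6]
q=4: [11, 14, 28, 31]
Optimal cycle mean attained by: cycle 0->2->3->1->0, total 9 + 7 + 8 + 7, length 4.
Answer: λ = 31/4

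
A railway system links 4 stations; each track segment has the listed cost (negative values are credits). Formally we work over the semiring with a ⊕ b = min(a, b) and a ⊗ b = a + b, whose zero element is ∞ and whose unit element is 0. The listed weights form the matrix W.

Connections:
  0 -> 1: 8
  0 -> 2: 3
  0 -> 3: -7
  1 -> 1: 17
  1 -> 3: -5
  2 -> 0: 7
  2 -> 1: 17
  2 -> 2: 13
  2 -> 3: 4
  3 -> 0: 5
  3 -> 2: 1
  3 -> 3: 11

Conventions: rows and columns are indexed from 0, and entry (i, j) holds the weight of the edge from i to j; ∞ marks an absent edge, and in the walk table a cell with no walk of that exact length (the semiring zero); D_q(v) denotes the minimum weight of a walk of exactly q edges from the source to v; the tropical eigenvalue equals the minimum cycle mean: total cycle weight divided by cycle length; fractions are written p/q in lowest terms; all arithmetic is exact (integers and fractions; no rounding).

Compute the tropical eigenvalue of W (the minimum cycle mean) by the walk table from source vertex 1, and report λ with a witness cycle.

q=0: [∞, 0, ∞, ∞]
q=1: [∞, 17, ∞, -5]
q=2: [0, 34, -4, 6]
q=3: [3, 8, 3, -7]
q=4: [-2, 11, -6, -4]
Optimal cycle mean attained by: cycle 0->3->0, total (-7) + 5, length 2.
Answer: λ = -1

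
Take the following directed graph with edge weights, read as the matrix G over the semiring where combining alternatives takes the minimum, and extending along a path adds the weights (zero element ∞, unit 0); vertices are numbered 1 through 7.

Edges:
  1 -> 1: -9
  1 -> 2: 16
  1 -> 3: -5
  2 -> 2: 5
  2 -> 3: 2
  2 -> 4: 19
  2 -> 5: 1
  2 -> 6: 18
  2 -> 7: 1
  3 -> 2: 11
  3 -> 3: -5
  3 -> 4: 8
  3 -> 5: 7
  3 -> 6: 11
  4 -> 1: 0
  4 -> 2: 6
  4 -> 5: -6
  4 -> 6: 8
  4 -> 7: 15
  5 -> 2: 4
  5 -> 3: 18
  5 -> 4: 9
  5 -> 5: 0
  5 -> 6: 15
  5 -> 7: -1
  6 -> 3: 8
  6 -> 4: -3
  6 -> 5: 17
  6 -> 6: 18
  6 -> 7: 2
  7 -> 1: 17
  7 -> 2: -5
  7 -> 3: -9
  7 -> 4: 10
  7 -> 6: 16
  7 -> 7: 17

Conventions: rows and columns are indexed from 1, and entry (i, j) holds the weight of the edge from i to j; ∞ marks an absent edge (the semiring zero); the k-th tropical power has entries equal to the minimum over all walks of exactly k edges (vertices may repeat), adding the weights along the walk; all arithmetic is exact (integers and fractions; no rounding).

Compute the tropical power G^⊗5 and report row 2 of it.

G^⊗2:
  [-18, 6, -14, 3, 2, 6, 17]
  [18, -4, -8, 10, 1, 13, 0]
  [8, 6, -10, 3, 2, 6, 6]
  [-9, -2, -5, 3, -6, 9, -7]
  [9, -6, -10, 9, 0, 15, -1]
  [-3, -3, -7, 12, -9, 5, 12]
  [8, 0, -14, -1, -4, 2, -4]
G^⊗3:
  [-27, -3, -23, -6, -7, -3, 1]
  [9, -5, -13, 0, -3, 3, -3]
  [-1, 1, -15, -2, -3, 1, 1]
  [-18, -12, -16, 3, -6, 6, -7]
  [0, -6, -15, -2, -5, 1, -5]
  [-12, -5, -12, 0, -9, 4, -10]
  [-1, -9, -19, -6, -7, -3, -5]
G^⊗4:
  [-36, -12, -32, -15, -16, -12, -8]
  [0, -8, -18, -5, -6, -2, -4]
  [-10, -4, -20, -7, -8, -4, -4]
  [-27, -12, -23, -8, -11, -5, -11]
  [-9, -10, -20, -7, -8, -4, -6]
  [-21, -15, -19, -4, -9, -1, -10]
  [-10, -10, -24, -11, -12, -8, -8]
G^⊗5:
  [-45, -21, -41, -24, -25, -21, -17]
  [-9, -9, -23, -10, -11, -7, -7]
  [-19, -9, -25, -12, -13, -9, -9]
  [-36, -16, -32, -15, -16, -12, -12]
  [-18, -11, -25, -12, -13, -9, -9]
  [-30, -15, -26, -11, -14, -8, -14]
  [-19, -13, -29, -16, -17, -13, -13]
Answer: row 2 of G^⊗5 = [-9, -9, -23, -10, -11, -7, -7]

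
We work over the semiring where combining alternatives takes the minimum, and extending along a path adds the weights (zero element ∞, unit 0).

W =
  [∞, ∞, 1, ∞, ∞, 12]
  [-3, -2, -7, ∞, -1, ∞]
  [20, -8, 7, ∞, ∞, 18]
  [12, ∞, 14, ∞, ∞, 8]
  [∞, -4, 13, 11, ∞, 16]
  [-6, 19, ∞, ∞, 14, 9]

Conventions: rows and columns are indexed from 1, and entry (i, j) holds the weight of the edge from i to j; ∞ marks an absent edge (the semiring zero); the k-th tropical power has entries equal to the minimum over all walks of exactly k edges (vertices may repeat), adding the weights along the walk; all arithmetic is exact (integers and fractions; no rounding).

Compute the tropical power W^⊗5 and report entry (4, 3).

W^⊗2:
  [6, -7, 8, ∞, 26, 19]
  [-5, -15, -9, 10, -3, 9]
  [-11, -10, -15, ∞, -9, 25]
  [2, 6, 13, ∞, 22, 17]
  [-7, -6, -11, ∞, -5, 19]
  [3, 10, -5, 25, 18, 6]
W^⊗3:
  [-10, -9, -14, 37, -8, 18]
  [-18, -17, -22, 8, -16, 7]
  [-13, -23, -17, 2, -11, 1]
  [3, 4, -1, 33, 5, 14]
  [-9, -19, -13, 6, -7, 5]
  [0, -13, 2, 29, 9, 13]
W^⊗4:
  [-12, -22, -16, 3, -10, 2]
  [-20, -30, -24, -5, -18, -6]
  [-26, -25, -30, 0, -24, -1]
  [1, -9, -3, 16, 3, 15]
  [-22, -21, -26, 4, -20, 3]
  [-16, -15, -20, 20, -14, 12]
W^⊗5:
  [-25, -24, -29, 1, -23, 0]
  [-33, -32, -37, -7, -31, -8]
  [-28, -38, -32, -13, -26, -14]
  [-12, -11, -16, 14, -10, 13]
  [-24, -34, -28, -9, -22, -10]
  [-18, -28, -22, -3, -16, -4]
Key observation: the optimum is the walk 4->3->2->3->2->3, with weight 14 + (-8) + (-7) + (-8) + (-7) = -16.
Optimal value attained by: walk 4->3->2->3->2->3.
Answer: (W^⊗5)[4][3] = -16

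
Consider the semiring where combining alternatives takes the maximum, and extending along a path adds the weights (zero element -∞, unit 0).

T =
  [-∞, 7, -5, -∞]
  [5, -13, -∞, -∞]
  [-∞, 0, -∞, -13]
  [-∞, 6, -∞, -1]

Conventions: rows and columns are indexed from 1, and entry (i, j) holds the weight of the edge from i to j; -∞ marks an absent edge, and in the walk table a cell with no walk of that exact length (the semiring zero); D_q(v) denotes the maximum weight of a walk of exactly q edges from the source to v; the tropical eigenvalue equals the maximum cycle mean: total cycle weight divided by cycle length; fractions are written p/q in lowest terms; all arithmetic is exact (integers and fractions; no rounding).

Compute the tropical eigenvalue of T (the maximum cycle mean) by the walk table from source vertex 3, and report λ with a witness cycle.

q=0: [-∞, -∞, 0, -∞]
q=1: [-∞, 0, -∞, -13]
q=2: [5, -7, -∞, -14]
q=3: [-2, 12, 0, -15]
q=4: [17, 5, -7, -13]
Optimal cycle mean attained by: cycle 1->2->1, total 7 + 5, length 2.
Answer: λ = 6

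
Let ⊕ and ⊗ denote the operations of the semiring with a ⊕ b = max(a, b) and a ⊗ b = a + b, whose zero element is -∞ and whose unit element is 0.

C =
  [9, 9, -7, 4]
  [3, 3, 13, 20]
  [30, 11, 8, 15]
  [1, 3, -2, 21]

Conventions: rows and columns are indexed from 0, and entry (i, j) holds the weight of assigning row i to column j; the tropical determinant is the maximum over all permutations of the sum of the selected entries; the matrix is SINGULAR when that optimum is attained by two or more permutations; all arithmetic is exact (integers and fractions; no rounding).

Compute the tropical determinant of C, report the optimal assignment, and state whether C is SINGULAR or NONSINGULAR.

σ = (0, 1, 2, 3): 9 + 3 + 8 + 21 = 41
σ = (0, 1, 3, 2): 9 + 3 + 15 + (-2) = 25
σ = (0, 2, 1, 3): 9 + 13 + 11 + 21 = 54
σ = (0, 2, 3, 1): 9 + 13 + 15 + 3 = 40
σ = (0, 3, 1, 2): 9 + 20 + 11 + (-2) = 38
σ = (0, 3, 2, 1): 9 + 20 + 8 + 3 = 40
σ = (1, 0, 2, 3): 9 + 3 + 8 + 21 = 41
σ = (1, 0, 3, 2): 9 + 3 + 15 + (-2) = 25
σ = (1, 2, 0, 3): 9 + 13 + 30 + 21 = 73
σ = (1, 2, 3, 0): 9 + 13 + 15 + 1 = 38
σ = (1, 3, 0, 2): 9 + 20 + 30 + (-2) = 57
σ = (1, 3, 2, 0): 9 + 20 + 8 + 1 = 38
σ = (2, 0, 1, 3): (-7) + 3 + 11 + 21 = 28
σ = (2, 0, 3, 1): (-7) + 3 + 15 + 3 = 14
σ = (2, 1, 0, 3): (-7) + 3 + 30 + 21 = 47
σ = (2, 1, 3, 0): (-7) + 3 + 15 + 1 = 12
σ = (2, 3, 0, 1): (-7) + 20 + 30 + 3 = 46
σ = (2, 3, 1, 0): (-7) + 20 + 11 + 1 = 25
σ = (3, 0, 1, 2): 4 + 3 + 11 + (-2) = 16
σ = (3, 0, 2, 1): 4 + 3 + 8 + 3 = 18
σ = (3, 1, 0, 2): 4 + 3 + 30 + (-2) = 35
σ = (3, 1, 2, 0): 4 + 3 + 8 + 1 = 16
σ = (3, 2, 0, 1): 4 + 13 + 30 + 3 = 50
σ = (3, 2, 1, 0): 4 + 13 + 11 + 1 = 29
Optimal value attained by: σ = (1, 2, 0, 3).
Answer: det⊕(C) = 73; verdict: NONSINGULAR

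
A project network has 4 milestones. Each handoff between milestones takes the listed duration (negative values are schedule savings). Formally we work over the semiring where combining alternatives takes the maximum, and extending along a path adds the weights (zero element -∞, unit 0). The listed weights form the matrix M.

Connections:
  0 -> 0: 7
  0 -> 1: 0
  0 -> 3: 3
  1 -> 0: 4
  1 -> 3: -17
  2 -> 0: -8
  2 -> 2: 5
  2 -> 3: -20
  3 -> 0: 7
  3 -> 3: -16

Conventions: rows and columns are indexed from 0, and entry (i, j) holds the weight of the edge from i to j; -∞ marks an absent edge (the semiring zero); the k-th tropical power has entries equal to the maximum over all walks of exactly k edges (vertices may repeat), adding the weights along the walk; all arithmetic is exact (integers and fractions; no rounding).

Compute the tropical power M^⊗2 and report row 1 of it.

M^⊗2:
  [14, 7, -∞, 10]
  [11, 4, -∞, 7]
  [-1, -8, 10, -5]
  [14, 7, -∞, 10]
Answer: row 1 of M^⊗2 = [11, 4, -∞, 7]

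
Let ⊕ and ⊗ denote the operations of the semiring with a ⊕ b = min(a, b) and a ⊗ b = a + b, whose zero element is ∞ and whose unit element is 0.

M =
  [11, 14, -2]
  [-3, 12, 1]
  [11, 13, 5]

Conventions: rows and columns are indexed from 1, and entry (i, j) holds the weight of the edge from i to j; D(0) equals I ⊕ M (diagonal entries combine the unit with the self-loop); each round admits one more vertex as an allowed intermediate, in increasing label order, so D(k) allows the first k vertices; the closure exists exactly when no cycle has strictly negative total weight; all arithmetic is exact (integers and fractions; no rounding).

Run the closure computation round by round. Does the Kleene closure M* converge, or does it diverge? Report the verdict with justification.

D(0):
  [0, 14, -2]
  [-3, 0, 1]
  [11, 13, 0]
D(1):
  [0, 14, -2]
  [-3, 0, -5]
  [11, 13, 0]
D(2):
  [0, 14, -2]
  [-3, 0, -5]
  [10, 13, 0]
D(3):
  [0, 11, -2]
  [-3, 0, -5]
  [10, 13, 0]
Key observation: every diagonal entry stays at the unit through all rounds, so no improving cycle exists.
Answer: CONVERGES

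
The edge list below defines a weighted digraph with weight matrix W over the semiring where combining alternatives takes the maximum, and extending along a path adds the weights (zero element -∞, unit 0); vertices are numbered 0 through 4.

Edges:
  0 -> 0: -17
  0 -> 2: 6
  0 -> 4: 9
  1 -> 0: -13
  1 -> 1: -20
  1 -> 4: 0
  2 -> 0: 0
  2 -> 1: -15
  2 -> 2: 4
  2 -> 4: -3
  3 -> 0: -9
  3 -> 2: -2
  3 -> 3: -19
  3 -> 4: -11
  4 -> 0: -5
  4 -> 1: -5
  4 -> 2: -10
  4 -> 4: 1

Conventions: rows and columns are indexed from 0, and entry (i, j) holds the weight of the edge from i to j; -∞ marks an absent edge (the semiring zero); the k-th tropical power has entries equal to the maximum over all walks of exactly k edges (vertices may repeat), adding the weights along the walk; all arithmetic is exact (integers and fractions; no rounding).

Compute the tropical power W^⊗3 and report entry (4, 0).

W^⊗2:
  [6, 4, 10, -∞, 10]
  [-5, -5, -7, -∞, 1]
  [4, -8, 8, -∞, 9]
  [-2, -16, 2, -38, 0]
  [-4, -4, 1, -∞, 4]
W^⊗3:
  [10, 5, 14, -∞, 15]
  [-4, -4, 1, -∞, 4]
  [8, 4, 12, -∞, 13]
  [2, -5, 6, -57, 7]
  [1, -1, 5, -∞, 5]
Key observation: the optimum is the walk 4->0->2->0, with weight (-5) + 6 + 0 = 1.
Optimal value attained by: walk 4->0->2->0.
Answer: (W^⊗3)[4][0] = 1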